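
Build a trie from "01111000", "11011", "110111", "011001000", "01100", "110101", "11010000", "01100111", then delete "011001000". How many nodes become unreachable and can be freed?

3

After clearing the end-marker at "011001000", prune upward until reaching a node still needed by another word.
The suffix "000" (3 nodes) is used only by "011001000"; the node for "011001" still has the child "1", so pruning stops there.
Nodes removed: 3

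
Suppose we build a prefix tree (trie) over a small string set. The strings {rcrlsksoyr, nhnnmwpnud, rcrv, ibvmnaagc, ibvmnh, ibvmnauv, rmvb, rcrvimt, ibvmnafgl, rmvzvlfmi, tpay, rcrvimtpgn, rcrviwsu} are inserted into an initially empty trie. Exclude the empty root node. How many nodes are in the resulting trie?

58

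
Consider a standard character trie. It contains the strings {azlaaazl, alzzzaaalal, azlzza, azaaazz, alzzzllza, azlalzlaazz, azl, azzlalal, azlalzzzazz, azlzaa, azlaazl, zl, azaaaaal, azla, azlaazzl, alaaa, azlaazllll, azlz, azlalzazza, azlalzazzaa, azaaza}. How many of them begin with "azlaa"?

4

Filter for entries beginning with "azlaa":
Words under "azlaa": azlaaazl, azlaazl, azlaazllll, azlaazzl
Count: 4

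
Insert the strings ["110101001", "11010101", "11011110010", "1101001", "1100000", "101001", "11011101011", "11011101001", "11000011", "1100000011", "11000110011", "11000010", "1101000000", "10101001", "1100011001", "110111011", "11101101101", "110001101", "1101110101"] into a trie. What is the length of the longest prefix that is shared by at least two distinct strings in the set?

The deepest shared node is where two words last agree before diverging.
"1100011001" and "11000110011" agree on "1100011001" (10 characters) before diverging; nothing deeper is shared.
Longest shared-prefix length: 10

10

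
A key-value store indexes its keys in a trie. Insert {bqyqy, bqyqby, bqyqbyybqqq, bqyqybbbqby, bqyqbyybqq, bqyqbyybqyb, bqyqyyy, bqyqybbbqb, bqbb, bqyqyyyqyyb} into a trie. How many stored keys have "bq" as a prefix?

10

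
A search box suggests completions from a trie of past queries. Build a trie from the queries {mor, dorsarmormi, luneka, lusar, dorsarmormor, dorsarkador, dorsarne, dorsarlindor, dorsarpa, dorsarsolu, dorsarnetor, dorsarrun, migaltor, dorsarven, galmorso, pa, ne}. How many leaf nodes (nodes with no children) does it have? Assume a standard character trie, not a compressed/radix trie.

16

A leaf is a node with no children — equivalently, the end of a word that is not a proper prefix of any other stored word.
Those words: "dorsarkador", "dorsarlindor", "dorsarmormi", "dorsarmormor", "dorsarnetor", "dorsarpa", "dorsarrun", "dorsarsolu", "dorsarven", "galmorso", "luneka", "lusar", "migaltor", "mor", "ne", "pa"
Leaf count: 16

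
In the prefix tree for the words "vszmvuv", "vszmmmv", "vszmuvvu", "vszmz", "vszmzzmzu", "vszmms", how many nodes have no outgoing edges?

Leaves are exactly the stored words that no other stored word extends.
Those words: "vszmmmv", "vszmms", "vszmuvvu", "vszmvuv", "vszmzzmzu"
Leaf count: 5

5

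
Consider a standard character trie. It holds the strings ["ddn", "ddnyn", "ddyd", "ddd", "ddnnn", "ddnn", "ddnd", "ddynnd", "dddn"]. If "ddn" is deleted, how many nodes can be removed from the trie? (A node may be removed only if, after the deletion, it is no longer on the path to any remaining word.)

A node on "ddn"'s path can go only if nothing else ends at it or branches off below it.
Every node on "ddn" is still needed (e.g. by "ddnyn"), so nothing is freed.
Nodes removed: 0

0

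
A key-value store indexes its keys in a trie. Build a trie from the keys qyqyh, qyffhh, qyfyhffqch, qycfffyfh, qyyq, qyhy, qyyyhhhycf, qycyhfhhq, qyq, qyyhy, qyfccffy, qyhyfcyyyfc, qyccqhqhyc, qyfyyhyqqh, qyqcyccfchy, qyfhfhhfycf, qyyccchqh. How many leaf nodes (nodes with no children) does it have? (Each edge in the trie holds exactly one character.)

15

Leaves are exactly the stored words that no other stored word extends.
Those words: "qyccqhqhyc", "qycfffyfh", "qycyhfhhq", "qyfccffy", "qyffhh", "qyfhfhhfycf", "qyfyhffqch", "qyfyyhyqqh", "qyhyfcyyyfc", "qyqcyccfchy", "qyqyh", "qyyccchqh", "qyyhy", "qyyq", "qyyyhhhycf"
Leaf count: 15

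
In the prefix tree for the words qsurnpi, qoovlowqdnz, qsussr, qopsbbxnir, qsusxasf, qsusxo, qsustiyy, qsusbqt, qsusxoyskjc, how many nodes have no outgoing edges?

8

A leaf is a node with no children — equivalently, the end of a word that is not a proper prefix of any other stored word.
Those words: "qoovlowqdnz", "qopsbbxnir", "qsurnpi", "qsusbqt", "qsussr", "qsustiyy", "qsusxasf", "qsusxoyskjc"
Leaf count: 8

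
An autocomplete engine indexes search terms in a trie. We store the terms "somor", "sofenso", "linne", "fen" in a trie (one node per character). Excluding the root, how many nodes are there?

For each word, the new-node count is its length minus the longest prefix already in the trie:
  "somor" → 5 new (s, o, m, o, r)
  "sofenso" → prefix "so" already present; 5 new (f, e, n, s, o)
  "linne" → 5 new (l, i, n, n, e)
  "fen" → 3 new (f, e, n)
Total nodes = 5 + 5 + 5 + 3 = 18

18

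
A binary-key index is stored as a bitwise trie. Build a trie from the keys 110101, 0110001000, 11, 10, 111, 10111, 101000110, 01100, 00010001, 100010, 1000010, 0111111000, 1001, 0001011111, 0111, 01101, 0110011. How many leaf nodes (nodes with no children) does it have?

Leaves are exactly the stored words that no other stored word extends.
Those words: "00010001", "0001011111", "0110001000", "0110011", "01101", "0111111000", "1000010", "100010", "1001", "101000110", "10111", "110101", "111"
Leaf count: 13

13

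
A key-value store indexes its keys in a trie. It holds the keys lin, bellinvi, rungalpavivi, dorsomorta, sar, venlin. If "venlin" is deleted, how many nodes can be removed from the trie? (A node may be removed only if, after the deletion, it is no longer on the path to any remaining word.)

6

Walk "venlin" from the leaf back toward the root, removing each node that no remaining word uses.
No other word shares any prefix with "venlin", so all 6 of its nodes go.
Nodes removed: 6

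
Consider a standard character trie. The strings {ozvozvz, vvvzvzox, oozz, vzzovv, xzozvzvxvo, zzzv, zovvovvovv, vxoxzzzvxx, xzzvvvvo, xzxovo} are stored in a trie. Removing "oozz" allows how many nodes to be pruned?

After clearing the end-marker at "oozz", prune upward until reaching a node still needed by another word.
The suffix "ozz" (3 nodes) is used only by "oozz"; the node for "o" still has the child "z", so pruning stops there.
Nodes removed: 3

3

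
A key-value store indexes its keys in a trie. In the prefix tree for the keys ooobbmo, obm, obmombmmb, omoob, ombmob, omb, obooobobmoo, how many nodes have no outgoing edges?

5

Leaves are exactly the stored words that no other stored word extends.
Those words: "obmombmmb", "obooobobmoo", "ombmob", "omoob", "ooobbmo"
Leaf count: 5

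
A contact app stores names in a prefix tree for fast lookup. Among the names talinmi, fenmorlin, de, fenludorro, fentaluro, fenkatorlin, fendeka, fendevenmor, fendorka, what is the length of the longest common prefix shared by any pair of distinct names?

5

Equivalently: take the maximum, over all pairs, of their longest common prefix length.
e.g. "fendeka" and "fendevenmor" share the prefix "fende" of length 5; no pair shares a longer one.
Longest shared-prefix length: 5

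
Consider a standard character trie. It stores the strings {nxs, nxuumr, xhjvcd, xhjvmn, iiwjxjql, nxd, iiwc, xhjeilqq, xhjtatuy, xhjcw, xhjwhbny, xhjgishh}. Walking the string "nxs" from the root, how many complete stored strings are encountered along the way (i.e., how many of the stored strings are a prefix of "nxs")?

1

Traverse "nxs" character by character; count nodes along the way that are marked as word ends.
Prefixes of the query that are stored words: "nxs"
Count: 1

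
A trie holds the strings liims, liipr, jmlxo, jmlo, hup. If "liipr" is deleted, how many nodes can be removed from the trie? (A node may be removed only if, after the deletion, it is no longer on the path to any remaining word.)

After clearing the end-marker at "liipr", prune upward until reaching a node still needed by another word.
The suffix "pr" (2 nodes) is used only by "liipr"; the node for "lii" still has the child "m", so pruning stops there.
Nodes removed: 2

2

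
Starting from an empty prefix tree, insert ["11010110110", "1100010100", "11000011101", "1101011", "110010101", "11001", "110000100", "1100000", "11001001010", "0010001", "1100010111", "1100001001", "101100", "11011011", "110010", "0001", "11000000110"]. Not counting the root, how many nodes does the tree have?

62

Insert word by word; a character creates a node only if that edge doesn't already exist:
  "11010110110" → 11 new (1, 1, 0, 1, 0, 1, 1, 0, 1, 1, 0)
  "1100010100" → prefix "110" already present; 7 new (0, 0, 1, 0, 1, 0, 0)
  "11000011101" → prefix "11000" already present; 6 new (0, 1, 1, 1, 0, 1)
  "1101011" → prefix "1101011" already present; 0 new (none)
  "110010101" → prefix "1100" already present; 5 new (1, 0, 1, 0, 1)
  "11001" → prefix "11001" already present; 0 new (none)
  "110000100" → prefix "1100001" already present; 2 new (0, 0)
  "1100000" → prefix "110000" already present; 1 new (0)
  "11001001010" → prefix "110010" already present; 5 new (0, 1, 0, 1, 0)
  "0010001" → 7 new (0, 0, 1, 0, 0, 0, 1)
  "1100010111" → prefix "11000101" already present; 2 new (1, 1)
  "1100001001" → prefix "110000100" already present; 1 new (1)
  "101100" → prefix "1" already present; 5 new (0, 1, 1, 0, 0)
  "11011011" → prefix "1101" already present; 4 new (1, 0, 1, 1)
  "110010" → prefix "110010" already present; 0 new (none)
  "0001" → prefix "00" already present; 2 new (0, 1)
  "11000000110" → prefix "1100000" already present; 4 new (0, 1, 1, 0)
Total nodes = 11 + 7 + 6 + 0 + 5 + 0 + 2 + 1 + 5 + 7 + 2 + 1 + 5 + 4 + 0 + 2 + 4 = 62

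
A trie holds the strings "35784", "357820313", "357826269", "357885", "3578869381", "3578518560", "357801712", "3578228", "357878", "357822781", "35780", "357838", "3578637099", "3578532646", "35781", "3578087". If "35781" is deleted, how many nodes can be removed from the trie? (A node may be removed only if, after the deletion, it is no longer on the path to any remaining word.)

1

Walk "35781" from the leaf back toward the root, removing each node that no remaining word uses.
The suffix "1" (1 node) is used only by "35781"; the node for "3578" still has the child "4", so pruning stops there.
Nodes removed: 1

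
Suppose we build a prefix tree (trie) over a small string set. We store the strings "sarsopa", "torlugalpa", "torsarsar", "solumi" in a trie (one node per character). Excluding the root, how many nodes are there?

Count nodes per top-level branch (shared prefixes stored once):
  's'-branch (sarsopa, solumi): 12 nodes
  't'-branch (torlugalpa, torsarsar): 16 nodes
Sum: 28

28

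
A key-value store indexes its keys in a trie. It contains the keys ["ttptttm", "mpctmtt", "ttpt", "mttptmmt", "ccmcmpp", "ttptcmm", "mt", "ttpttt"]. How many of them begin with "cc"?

Filter for entries beginning with "cc":
Words under "cc": ccmcmpp
Count: 1

1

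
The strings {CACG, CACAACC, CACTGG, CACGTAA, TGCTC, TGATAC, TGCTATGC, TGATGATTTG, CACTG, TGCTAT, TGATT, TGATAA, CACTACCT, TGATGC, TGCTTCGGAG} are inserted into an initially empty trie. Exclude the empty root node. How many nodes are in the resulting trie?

46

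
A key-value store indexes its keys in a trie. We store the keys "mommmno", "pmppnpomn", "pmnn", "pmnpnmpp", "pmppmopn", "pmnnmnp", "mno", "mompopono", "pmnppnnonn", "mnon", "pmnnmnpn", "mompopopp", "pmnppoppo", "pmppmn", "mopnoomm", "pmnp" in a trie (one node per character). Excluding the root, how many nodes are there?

59

For each word, the new-node count is its length minus the longest prefix already in the trie:
  "mommmno" → 7 new (m, o, m, m, m, n, o)
  "pmppnpomn" → 9 new (p, m, p, p, n, p, o, m, n)
  "pmnn" → prefix "pm" already present; 2 new (n, n)
  "pmnpnmpp" → prefix "pmn" already present; 5 new (p, n, m, p, p)
  "pmppmopn" → prefix "pmpp" already present; 4 new (m, o, p, n)
  "pmnnmnp" → prefix "pmnn" already present; 3 new (m, n, p)
  "mno" → prefix "m" already present; 2 new (n, o)
  "mompopono" → prefix "mom" already present; 6 new (p, o, p, o, n, o)
  "pmnppnnonn" → prefix "pmnp" already present; 6 new (p, n, n, o, n, n)
  "mnon" → prefix "mno" already present; 1 new (n)
  "pmnnmnpn" → prefix "pmnnmnp" already present; 1 new (n)
  "mompopopp" → prefix "mompopo" already present; 2 new (p, p)
  "pmnppoppo" → prefix "pmnpp" already present; 4 new (o, p, p, o)
  "pmppmn" → prefix "pmppm" already present; 1 new (n)
  "mopnoomm" → prefix "mo" already present; 6 new (p, n, o, o, m, m)
  "pmnp" → prefix "pmnp" already present; 0 new (none)
Total nodes = 7 + 9 + 2 + 5 + 4 + 3 + 2 + 6 + 6 + 1 + 1 + 2 + 4 + 1 + 6 + 0 = 59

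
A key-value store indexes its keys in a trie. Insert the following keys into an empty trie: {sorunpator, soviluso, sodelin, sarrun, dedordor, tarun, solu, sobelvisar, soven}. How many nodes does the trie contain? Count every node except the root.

For each word, the new-node count is its length minus the longest prefix already in the trie:
  "sorunpator" → 10 new (s, o, r, u, n, p, a, t, o, r)
  "soviluso" → prefix "so" already present; 6 new (v, i, l, u, s, o)
  "sodelin" → prefix "so" already present; 5 new (d, e, l, i, n)
  "sarrun" → prefix "s" already present; 5 new (a, r, r, u, n)
  "dedordor" → 8 new (d, e, d, o, r, d, o, r)
  "tarun" → 5 new (t, a, r, u, n)
  "solu" → prefix "so" already present; 2 new (l, u)
  "sobelvisar" → prefix "so" already present; 8 new (b, e, l, v, i, s, a, r)
  "soven" → prefix "sov" already present; 2 new (e, n)
Total nodes = 10 + 6 + 5 + 5 + 8 + 5 + 2 + 8 + 2 = 51

51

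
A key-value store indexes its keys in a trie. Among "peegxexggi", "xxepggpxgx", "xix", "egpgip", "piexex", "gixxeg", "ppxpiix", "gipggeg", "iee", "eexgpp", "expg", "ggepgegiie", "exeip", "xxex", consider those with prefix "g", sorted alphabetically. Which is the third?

Words with prefix "g", in lexicographic order: "ggepgegiie", "gipggeg", "gixxeg"
The 3rd is gixxeg.

gixxeg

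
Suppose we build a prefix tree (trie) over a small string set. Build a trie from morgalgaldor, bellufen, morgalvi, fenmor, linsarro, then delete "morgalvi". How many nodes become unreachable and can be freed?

2

A node on "morgalvi"'s path can go only if nothing else ends at it or branches off below it.
The suffix "vi" (2 nodes) is used only by "morgalvi"; the node for "morgal" still has the child "g", so pruning stops there.
Nodes removed: 2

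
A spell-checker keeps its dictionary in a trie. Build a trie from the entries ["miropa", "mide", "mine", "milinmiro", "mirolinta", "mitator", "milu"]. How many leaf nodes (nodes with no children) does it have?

A leaf is a node with no children — equivalently, the end of a word that is not a proper prefix of any other stored word.
Those words: "mide", "milinmiro", "milu", "mine", "mirolinta", "miropa", "mitator"
Leaf count: 7

7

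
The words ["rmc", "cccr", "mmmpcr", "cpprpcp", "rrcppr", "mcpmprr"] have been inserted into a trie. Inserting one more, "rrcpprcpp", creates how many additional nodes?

The longest prefix of "rrcpprcpp" already in the trie is "rrcppr" (length 6).
Each of the 3 remaining characters creates one node.

3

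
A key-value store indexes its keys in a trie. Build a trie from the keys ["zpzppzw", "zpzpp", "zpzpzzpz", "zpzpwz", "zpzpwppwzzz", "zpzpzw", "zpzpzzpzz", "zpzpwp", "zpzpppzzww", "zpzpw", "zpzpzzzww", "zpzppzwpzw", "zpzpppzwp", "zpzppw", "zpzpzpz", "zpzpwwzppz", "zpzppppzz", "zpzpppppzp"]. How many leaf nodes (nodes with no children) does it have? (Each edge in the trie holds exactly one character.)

13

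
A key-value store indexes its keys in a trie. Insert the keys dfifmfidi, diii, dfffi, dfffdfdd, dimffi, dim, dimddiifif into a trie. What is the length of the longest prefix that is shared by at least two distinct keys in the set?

Equivalently: take the maximum, over all pairs, of their longest common prefix length.
e.g. "dfffdfdd" and "dfffi" share the prefix "dfff" of length 4; no pair shares a longer one.
Longest shared-prefix length: 4

4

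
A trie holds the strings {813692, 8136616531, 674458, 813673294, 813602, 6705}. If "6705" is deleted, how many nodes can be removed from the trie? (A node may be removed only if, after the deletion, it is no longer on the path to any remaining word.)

2

A node on "6705"'s path can go only if nothing else ends at it or branches off below it.
The suffix "05" (2 nodes) is used only by "6705"; the node for "67" still has the child "4", so pruning stops there.
Nodes removed: 2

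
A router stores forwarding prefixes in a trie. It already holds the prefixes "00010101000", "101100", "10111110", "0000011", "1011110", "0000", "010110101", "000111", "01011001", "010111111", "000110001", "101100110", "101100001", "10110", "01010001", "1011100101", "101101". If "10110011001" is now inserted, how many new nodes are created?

2

Walking "10110011001" from the root, the first 9 characters ("101100110") follow existing edges; "0" is the first miss.
New nodes needed: |"10110011001"| − 9 = 11 − 9 = 2.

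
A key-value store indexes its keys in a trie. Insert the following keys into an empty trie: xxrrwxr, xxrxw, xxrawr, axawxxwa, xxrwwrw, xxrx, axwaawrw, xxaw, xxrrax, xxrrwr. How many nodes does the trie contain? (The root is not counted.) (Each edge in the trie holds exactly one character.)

For each word, the new-node count is its length minus the longest prefix already in the trie:
  "xxrrwxr" → 7 new (x, x, r, r, w, x, r)
  "xxrxw" → prefix "xxr" already present; 2 new (x, w)
  "xxrawr" → prefix "xxr" already present; 3 new (a, w, r)
  "axawxxwa" → 8 new (a, x, a, w, x, x, w, a)
  "xxrwwrw" → prefix "xxr" already present; 4 new (w, w, r, w)
  "xxrx" → prefix "xxrx" already present; 0 new (none)
  "axwaawrw" → prefix "ax" already present; 6 new (w, a, a, w, r, w)
  "xxaw" → prefix "xx" already present; 2 new (a, w)
  "xxrrax" → prefix "xxrr" already present; 2 new (a, x)
  "xxrrwr" → prefix "xxrrw" already present; 1 new (r)
Total nodes = 7 + 2 + 3 + 8 + 4 + 0 + 6 + 2 + 2 + 1 = 35

35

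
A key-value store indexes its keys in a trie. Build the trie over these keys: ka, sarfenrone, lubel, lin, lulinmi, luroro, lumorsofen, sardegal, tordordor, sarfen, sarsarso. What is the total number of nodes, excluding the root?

55

Count nodes per top-level branch (shared prefixes stored once):
  'k'-branch (ka): 2 nodes
  'l'-branch (lin, lubel, lulinmi, lumorsofen, luroro): 24 nodes
  's'-branch (sardegal, sarfen, sarfenrone, sarsarso): 20 nodes
  't'-branch (tordordor): 9 nodes
Sum: 55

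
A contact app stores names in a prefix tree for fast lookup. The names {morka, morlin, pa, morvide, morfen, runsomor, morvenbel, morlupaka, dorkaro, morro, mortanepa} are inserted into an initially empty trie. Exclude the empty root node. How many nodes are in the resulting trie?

For each word, the new-node count is its length minus the longest prefix already in the trie:
  "morka" → 5 new (m, o, r, k, a)
  "morlin" → prefix "mor" already present; 3 new (l, i, n)
  "pa" → 2 new (p, a)
  "morvide" → prefix "mor" already present; 4 new (v, i, d, e)
  "morfen" → prefix "mor" already present; 3 new (f, e, n)
  "runsomor" → 8 new (r, u, n, s, o, m, o, r)
  "morvenbel" → prefix "morv" already present; 5 new (e, n, b, e, l)
  "morlupaka" → prefix "morl" already present; 5 new (u, p, a, k, a)
  "dorkaro" → 7 new (d, o, r, k, a, r, o)
  "morro" → prefix "mor" already present; 2 new (r, o)
  "mortanepa" → prefix "mor" already present; 6 new (t, a, n, e, p, a)
Total nodes = 5 + 3 + 2 + 4 + 3 + 8 + 5 + 5 + 7 + 2 + 6 = 50

50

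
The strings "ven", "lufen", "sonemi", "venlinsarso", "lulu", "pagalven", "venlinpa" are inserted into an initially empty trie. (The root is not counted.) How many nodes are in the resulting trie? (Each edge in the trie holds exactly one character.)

34

For each word, the new-node count is its length minus the longest prefix already in the trie:
  "ven" → 3 new (v, e, n)
  "lufen" → 5 new (l, u, f, e, n)
  "sonemi" → 6 new (s, o, n, e, m, i)
  "venlinsarso" → prefix "ven" already present; 8 new (l, i, n, s, a, r, s, o)
  "lulu" → prefix "lu" already present; 2 new (l, u)
  "pagalven" → 8 new (p, a, g, a, l, v, e, n)
  "venlinpa" → prefix "venlin" already present; 2 new (p, a)
Total nodes = 3 + 5 + 6 + 8 + 2 + 8 + 2 = 34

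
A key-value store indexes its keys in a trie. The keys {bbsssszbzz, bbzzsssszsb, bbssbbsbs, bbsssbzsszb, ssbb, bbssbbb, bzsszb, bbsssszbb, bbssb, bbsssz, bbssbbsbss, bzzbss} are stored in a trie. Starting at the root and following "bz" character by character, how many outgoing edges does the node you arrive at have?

Follow the path "bz" to its node, then look at its outgoing edges.
Distinct next characters after "bz": s, z.
That node has 2 child edges.

2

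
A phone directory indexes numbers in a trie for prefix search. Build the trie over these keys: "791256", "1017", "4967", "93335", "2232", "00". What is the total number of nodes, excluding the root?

25

Insert word by word; a character creates a node only if that edge doesn't already exist:
  "791256" → 6 new (7, 9, 1, 2, 5, 6)
  "1017" → 4 new (1, 0, 1, 7)
  "4967" → 4 new (4, 9, 6, 7)
  "93335" → 5 new (9, 3, 3, 3, 5)
  "2232" → 4 new (2, 2, 3, 2)
  "00" → 2 new (0, 0)
Total nodes = 6 + 4 + 4 + 5 + 4 + 2 = 25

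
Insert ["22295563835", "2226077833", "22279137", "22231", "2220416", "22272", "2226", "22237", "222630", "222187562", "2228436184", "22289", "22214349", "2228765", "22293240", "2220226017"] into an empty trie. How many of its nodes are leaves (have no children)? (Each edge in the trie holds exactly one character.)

15

A leaf is a node with no children — equivalently, the end of a word that is not a proper prefix of any other stored word.
Those words: "2220226017", "2220416", "22214349", "222187562", "22231", "22237", "2226077833", "222630", "22272", "22279137", "2228436184", "2228765", "22289", "22293240", "22295563835"
Leaf count: 15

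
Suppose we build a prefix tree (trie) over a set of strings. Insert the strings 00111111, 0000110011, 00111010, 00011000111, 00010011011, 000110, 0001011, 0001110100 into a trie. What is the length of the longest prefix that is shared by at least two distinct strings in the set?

6

Look for the deepest trie node that still has at least two words in its subtree.
e.g. "000110" and "00011000111" share the prefix "000110" of length 6; no pair shares a longer one.
Longest shared-prefix length: 6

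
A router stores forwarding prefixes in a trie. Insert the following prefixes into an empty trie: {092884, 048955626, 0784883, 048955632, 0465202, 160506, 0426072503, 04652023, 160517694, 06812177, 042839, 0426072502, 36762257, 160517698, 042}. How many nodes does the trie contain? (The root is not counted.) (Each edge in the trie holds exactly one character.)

Insert word by word; a character creates a node only if that edge doesn't already exist:
  "092884" → 6 new (0, 9, 2, 8, 8, 4)
  "048955626" → prefix "0" already present; 8 new (4, 8, 9, 5, 5, 6, 2, 6)
  "0784883" → prefix "0" already present; 6 new (7, 8, 4, 8, 8, 3)
  "048955632" → prefix "0489556" already present; 2 new (3, 2)
  "0465202" → prefix "04" already present; 5 new (6, 5, 2, 0, 2)
  "160506" → 6 new (1, 6, 0, 5, 0, 6)
  "0426072503" → prefix "04" already present; 8 new (2, 6, 0, 7, 2, 5, 0, 3)
  "04652023" → prefix "0465202" already present; 1 new (3)
  "160517694" → prefix "1605" already present; 5 new (1, 7, 6, 9, 4)
  "06812177" → prefix "0" already present; 7 new (6, 8, 1, 2, 1, 7, 7)
  "042839" → prefix "042" already present; 3 new (8, 3, 9)
  "0426072502" → prefix "042607250" already present; 1 new (2)
  "36762257" → 8 new (3, 6, 7, 6, 2, 2, 5, 7)
  "160517698" → prefix "16051769" already present; 1 new (8)
  "042" → prefix "042" already present; 0 new (none)
Total nodes = 6 + 8 + 6 + 2 + 5 + 6 + 8 + 1 + 5 + 7 + 3 + 1 + 8 + 1 + 0 = 67

67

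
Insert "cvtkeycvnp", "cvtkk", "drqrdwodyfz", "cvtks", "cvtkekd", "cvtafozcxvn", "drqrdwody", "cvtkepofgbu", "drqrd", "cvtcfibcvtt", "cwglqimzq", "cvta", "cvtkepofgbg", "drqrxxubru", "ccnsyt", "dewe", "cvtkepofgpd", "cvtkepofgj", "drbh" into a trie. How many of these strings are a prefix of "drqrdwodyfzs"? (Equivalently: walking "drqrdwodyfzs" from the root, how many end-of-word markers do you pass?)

3

Traverse "drqrdwodyfzs" character by character; count nodes along the way that are marked as word ends.
Prefixes of the query that are stored words: "drqrd", "drqrdwody", "drqrdwodyfz"
Count: 3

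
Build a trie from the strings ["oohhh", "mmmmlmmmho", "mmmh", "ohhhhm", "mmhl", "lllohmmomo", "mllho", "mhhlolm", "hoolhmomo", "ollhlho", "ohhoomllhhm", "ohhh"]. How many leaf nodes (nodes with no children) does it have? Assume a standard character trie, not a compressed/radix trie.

11

A leaf is a node with no children — equivalently, the end of a word that is not a proper prefix of any other stored word.
Those words: "hoolhmomo", "lllohmmomo", "mhhlolm", "mllho", "mmhl", "mmmh", "mmmmlmmmho", "ohhhhm", "ohhoomllhhm", "ollhlho", "oohhh"
Leaf count: 11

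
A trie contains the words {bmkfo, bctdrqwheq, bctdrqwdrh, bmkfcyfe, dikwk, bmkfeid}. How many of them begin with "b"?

5

Filter for entries beginning with "b":
Matches: "bctdrqwdrh", "bctdrqwheq", "bmkfcyfe", "bmkfeid", "bmkfo"
Count: 5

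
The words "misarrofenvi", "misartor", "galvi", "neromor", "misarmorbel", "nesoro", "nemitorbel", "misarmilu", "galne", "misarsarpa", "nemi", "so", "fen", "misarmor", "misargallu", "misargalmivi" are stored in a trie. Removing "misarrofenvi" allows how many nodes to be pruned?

A node on "misarrofenvi"'s path can go only if nothing else ends at it or branches off below it.
The suffix "rofenvi" (7 nodes) is used only by "misarrofenvi"; the node for "misar" still has the child "t", so pruning stops there.
Nodes removed: 7

7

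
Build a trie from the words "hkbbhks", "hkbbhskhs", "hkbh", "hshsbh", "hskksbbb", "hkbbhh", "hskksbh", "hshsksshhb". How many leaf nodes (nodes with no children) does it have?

8

A leaf is a node with no children — equivalently, the end of a word that is not a proper prefix of any other stored word.
Those words: "hkbbhh", "hkbbhks", "hkbbhskhs", "hkbh", "hshsbh", "hshsksshhb", "hskksbbb", "hskksbh"
Leaf count: 8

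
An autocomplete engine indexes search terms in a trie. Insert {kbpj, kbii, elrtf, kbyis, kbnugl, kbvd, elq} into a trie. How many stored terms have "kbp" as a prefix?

1

Walk to "kbp"; the words in its subtree are exactly those with that prefix.
Matches: "kbpj"
Count: 1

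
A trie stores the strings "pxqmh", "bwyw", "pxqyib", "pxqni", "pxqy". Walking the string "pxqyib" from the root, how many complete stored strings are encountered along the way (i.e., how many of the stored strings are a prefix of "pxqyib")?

2

Check each prefix of "pxqyib" against the stored set — each match is an end-marker on the path.
Prefixes of the query that are stored words: "pxqy", "pxqyib"
Count: 2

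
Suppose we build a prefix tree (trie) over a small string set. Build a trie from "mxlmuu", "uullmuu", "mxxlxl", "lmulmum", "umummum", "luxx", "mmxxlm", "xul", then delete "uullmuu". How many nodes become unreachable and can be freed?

6

After clearing the end-marker at "uullmuu", prune upward until reaching a node still needed by another word.
The suffix "ullmuu" (6 nodes) is used only by "uullmuu"; the node for "u" still has the child "m", so pruning stops there.
Nodes removed: 6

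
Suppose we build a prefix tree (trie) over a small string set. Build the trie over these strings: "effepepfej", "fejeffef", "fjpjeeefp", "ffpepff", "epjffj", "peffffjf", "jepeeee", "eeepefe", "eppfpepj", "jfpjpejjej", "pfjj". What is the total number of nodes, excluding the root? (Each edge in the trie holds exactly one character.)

76

Count nodes per top-level branch (shared prefixes stored once):
  'e'-branch (eeepefe, effepepfej, epjffj, eppfpepj): 27 nodes
  'f'-branch (fejeffef, ffpepff, fjpjeeefp): 22 nodes
  'j'-branch (jepeeee, jfpjpejjej): 16 nodes
  'p'-branch (peffffjf, pfjj): 11 nodes
Sum: 76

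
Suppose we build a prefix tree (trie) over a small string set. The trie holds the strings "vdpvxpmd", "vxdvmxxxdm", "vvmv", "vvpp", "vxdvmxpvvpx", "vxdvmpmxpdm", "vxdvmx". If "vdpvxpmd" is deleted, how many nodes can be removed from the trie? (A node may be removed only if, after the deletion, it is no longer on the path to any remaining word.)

After clearing the end-marker at "vdpvxpmd", prune upward until reaching a node still needed by another word.
The suffix "dpvxpmd" (7 nodes) is used only by "vdpvxpmd"; the node for "v" still has the child "x", so pruning stops there.
Nodes removed: 7

7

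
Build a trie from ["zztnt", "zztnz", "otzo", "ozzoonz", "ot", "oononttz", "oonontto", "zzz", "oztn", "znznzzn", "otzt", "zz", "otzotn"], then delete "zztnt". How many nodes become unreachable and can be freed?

Walk "zztnt" from the leaf back toward the root, removing each node that no remaining word uses.
The suffix "t" (1 node) is used only by "zztnt"; the node for "zztn" still has the child "z", so pruning stops there.
Nodes removed: 1

1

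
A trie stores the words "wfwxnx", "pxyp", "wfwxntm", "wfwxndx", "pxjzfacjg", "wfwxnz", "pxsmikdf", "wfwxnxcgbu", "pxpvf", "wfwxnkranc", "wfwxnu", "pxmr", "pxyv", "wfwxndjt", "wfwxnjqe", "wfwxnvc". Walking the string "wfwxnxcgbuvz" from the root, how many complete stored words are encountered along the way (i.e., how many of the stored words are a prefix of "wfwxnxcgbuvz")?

2

Check each prefix of "wfwxnxcgbuvz" against the stored set — each match is an end-marker on the path.
Prefixes of the query that are stored words: "wfwxnx", "wfwxnxcgbu"
Count: 2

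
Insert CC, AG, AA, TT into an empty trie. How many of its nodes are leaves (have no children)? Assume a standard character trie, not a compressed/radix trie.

A leaf is a node with no children — equivalently, the end of a word that is not a proper prefix of any other stored word.
Those words: "AA", "AG", "CC", "TT"
Leaf count: 4

4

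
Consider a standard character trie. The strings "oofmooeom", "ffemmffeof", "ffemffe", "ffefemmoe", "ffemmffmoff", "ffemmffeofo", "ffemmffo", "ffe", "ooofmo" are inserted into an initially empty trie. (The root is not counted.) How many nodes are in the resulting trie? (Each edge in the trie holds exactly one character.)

For each word, the new-node count is its length minus the longest prefix already in the trie:
  "oofmooeom" → 9 new (o, o, f, m, o, o, e, o, m)
  "ffemmffeof" → 10 new (f, f, e, m, m, f, f, e, o, f)
  "ffemffe" → prefix "ffem" already present; 3 new (f, f, e)
  "ffefemmoe" → prefix "ffe" already present; 6 new (f, e, m, m, o, e)
  "ffemmffmoff" → prefix "ffemmff" already present; 4 new (m, o, f, f)
  "ffemmffeofo" → prefix "ffemmffeof" already present; 1 new (o)
  "ffemmffo" → prefix "ffemmff" already present; 1 new (o)
  "ffe" → prefix "ffe" already present; 0 new (none)
  "ooofmo" → prefix "oo" already present; 4 new (o, f, m, o)
Total nodes = 9 + 10 + 3 + 6 + 4 + 1 + 1 + 0 + 4 = 38

38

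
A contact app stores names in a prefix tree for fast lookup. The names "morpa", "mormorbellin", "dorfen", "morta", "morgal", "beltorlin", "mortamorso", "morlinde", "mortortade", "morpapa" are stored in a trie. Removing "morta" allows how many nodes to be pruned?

Walk "morta" from the leaf back toward the root, removing each node that no remaining word uses.
Every node on "morta" is still needed (e.g. by "mortamorso"), so nothing is freed.
Nodes removed: 0

0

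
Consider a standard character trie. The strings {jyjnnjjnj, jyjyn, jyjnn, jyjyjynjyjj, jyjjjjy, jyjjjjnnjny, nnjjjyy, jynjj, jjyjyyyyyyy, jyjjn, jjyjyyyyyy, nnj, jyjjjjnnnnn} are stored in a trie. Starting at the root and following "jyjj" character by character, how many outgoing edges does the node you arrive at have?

Walk "jyjj" from the root, arriving at one node.
Characters that immediately follow "jyjj" among the stored strings: {j, n}.
That node has 2 child edges.

2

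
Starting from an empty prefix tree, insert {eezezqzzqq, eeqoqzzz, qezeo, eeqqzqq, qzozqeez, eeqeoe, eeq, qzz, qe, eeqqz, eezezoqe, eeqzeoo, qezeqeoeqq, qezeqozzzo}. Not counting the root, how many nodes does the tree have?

54

Count nodes per top-level branch (shared prefixes stored once):
  'e'-branch (eeq, eeqeoe, eeqoqzzz, eeqqz, eeqqzqq, eeqzeoo, eezezoqe, eezezqzzqq): 30 nodes
  'q'-branch (qe, qezeo, qezeqeoeqq, qezeqozzzo, qzozqeez, qzz): 24 nodes
Sum: 54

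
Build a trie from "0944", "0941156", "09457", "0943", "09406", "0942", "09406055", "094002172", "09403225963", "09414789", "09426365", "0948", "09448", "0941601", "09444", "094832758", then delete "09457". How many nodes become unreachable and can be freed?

After clearing the end-marker at "09457", prune upward until reaching a node still needed by another word.
The suffix "57" (2 nodes) is used only by "09457"; the node for "094" still has the child "4", so pruning stops there.
Nodes removed: 2

2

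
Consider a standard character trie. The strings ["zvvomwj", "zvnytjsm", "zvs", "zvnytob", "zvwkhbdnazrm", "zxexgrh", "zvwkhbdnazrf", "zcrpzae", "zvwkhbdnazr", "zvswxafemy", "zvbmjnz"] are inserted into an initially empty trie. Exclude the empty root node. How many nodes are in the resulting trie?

Count nodes per top-level branch (shared prefixes stored once):
  'z'-branch (zcrpzae, zvbmjnz, zvnytjsm, zvnytob, zvs, zvswxafemy, zvvomwj, zvwkhbdnazr, zvwkhbdnazrf, zvwkhbdnazrm, zxexgrh): 51 nodes
Sum: 51

51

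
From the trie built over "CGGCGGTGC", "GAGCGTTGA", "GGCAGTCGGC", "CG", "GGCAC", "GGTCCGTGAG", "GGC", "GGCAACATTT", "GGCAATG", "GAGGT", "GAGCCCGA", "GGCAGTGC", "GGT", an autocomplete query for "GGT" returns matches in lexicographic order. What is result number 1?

GGT

Filter for "GGT…" and sort: "GGT", "GGTCCGTGAG"
Position 1: GGT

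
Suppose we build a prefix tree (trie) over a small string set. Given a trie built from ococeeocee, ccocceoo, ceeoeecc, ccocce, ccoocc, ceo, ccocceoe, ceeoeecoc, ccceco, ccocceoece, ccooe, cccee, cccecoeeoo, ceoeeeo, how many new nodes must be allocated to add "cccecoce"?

2

The longest prefix of "cccecoce" already in the trie is "ccceco" (length 6).
New nodes needed: |"cccecoce"| − 6 = 8 − 6 = 2.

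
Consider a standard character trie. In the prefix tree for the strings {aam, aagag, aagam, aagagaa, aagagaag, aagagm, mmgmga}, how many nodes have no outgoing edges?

5

Leaves are exactly the stored words that no other stored word extends.
Those words: "aagagaag", "aagagm", "aagam", "aam", "mmgmga"
Leaf count: 5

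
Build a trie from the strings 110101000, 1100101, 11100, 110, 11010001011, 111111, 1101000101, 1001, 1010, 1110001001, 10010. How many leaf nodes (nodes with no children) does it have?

7

Leaves are exactly the stored words that no other stored word extends.
Those words: "10010", "1010", "1100101", "11010001011", "110101000", "1110001001", "111111"
Leaf count: 7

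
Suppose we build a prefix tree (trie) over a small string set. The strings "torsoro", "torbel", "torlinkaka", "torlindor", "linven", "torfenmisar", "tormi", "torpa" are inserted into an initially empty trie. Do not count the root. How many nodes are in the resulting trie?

38

Count nodes per top-level branch (shared prefixes stored once):
  'l'-branch (linven): 6 nodes
  't'-branch (torbel, torfenmisar, torlindor, torlinkaka, tormi, torpa, torsoro): 32 nodes
Sum: 38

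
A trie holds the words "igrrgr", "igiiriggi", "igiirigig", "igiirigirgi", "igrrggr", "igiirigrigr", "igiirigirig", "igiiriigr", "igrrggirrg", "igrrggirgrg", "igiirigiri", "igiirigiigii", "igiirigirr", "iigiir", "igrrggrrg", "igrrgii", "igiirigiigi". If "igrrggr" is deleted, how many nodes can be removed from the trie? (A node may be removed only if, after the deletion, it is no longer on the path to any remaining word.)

Walk "igrrggr" from the leaf back toward the root, removing each node that no remaining word uses.
Every node on "igrrggr" is still needed (e.g. by "igrrggrrg"), so nothing is freed.
Nodes removed: 0

0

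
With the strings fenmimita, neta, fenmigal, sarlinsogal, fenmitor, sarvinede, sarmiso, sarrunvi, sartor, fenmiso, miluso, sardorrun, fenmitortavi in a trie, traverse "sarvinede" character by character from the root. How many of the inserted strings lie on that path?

1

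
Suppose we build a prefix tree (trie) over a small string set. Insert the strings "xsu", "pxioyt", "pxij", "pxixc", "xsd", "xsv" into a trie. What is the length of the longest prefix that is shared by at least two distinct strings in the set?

3

Equivalently: take the maximum, over all pairs, of their longest common prefix length.
"pxij" and "pxioyt" agree on "pxi" (3 characters) before diverging; nothing deeper is shared.
Longest shared-prefix length: 3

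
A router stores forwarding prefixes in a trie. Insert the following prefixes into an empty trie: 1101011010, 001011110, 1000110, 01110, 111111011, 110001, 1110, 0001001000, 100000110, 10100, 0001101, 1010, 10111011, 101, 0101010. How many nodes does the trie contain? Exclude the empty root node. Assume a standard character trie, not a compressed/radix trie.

69

Count nodes per top-level branch (shared prefixes stored once):
  '0'-branch (0001001000, 0001101, 001011110, 0101010, 01110): 29 nodes
  '1'-branch (100000110, 1000110, 101, 1010, 10100, 10111011, 110001, 1101011010, 1110, 111111011): 40 nodes
Sum: 69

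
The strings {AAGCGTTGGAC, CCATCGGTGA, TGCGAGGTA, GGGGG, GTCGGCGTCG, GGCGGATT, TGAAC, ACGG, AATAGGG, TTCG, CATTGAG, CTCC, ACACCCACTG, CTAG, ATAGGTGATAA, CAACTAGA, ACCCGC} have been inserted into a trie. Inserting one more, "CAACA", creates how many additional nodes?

Walking "CAACA" from the root, the first 4 characters ("CAAC") follow existing edges; "A" is the first miss.
New nodes needed: |"CAACA"| − 4 = 5 − 4 = 1.

1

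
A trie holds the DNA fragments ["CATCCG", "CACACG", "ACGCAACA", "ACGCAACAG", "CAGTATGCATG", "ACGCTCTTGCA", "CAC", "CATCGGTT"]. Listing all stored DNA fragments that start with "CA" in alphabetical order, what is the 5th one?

Filter for "CA…" and sort: "CAC", "CACACG", "CAGTATGCATG", "CATCCG", "CATCGGTT"
Position 5: CATCGGTT

CATCGGTT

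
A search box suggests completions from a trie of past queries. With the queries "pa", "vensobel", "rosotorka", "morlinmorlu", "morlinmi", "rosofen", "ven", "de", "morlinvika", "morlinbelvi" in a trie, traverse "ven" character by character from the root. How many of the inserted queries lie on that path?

Traverse "ven" character by character; count nodes along the way that are marked as word ends.
Prefixes of the query that are stored words: "ven"
Count: 1

1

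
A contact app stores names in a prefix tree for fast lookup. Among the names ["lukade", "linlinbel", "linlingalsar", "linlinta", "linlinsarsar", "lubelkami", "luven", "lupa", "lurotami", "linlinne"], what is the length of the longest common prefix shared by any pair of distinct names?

Equivalently: take the maximum, over all pairs, of their longest common prefix length.
e.g. "linlinbel" and "linlingalsar" share the prefix "linlin" of length 6; no pair shares a longer one.
Longest shared-prefix length: 6

6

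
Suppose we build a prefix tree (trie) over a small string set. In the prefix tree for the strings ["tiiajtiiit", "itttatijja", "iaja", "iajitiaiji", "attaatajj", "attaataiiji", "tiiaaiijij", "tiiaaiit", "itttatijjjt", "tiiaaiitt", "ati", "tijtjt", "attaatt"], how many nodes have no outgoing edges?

12

Leaves are exactly the stored words that no other stored word extends.
Those words: "ati", "attaataiiji", "attaatajj", "attaatt", "iaja", "iajitiaiji", "itttatijja", "itttatijjjt", "tiiaaiijij", "tiiaaiitt", "tiiajtiiit", "tijtjt"
Leaf count: 12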